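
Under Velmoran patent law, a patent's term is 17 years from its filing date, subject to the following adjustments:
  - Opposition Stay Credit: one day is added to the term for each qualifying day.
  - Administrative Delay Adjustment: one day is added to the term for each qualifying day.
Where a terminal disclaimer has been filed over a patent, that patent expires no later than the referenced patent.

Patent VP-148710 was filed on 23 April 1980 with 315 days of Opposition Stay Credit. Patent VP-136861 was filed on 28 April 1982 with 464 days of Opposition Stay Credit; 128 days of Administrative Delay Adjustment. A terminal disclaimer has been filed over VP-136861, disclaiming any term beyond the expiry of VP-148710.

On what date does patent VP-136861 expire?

Natural term of VP-136861:
  Base: filing + 17 years → 28 April 1999.
  Opposition Stay Credit: +464 days → 4 August 2000.
  Administrative Delay Adjustment: +128 days → 10 December 2000.
Expiry of referenced patent VP-148710:
  Base: filing + 17 years → 23 April 1997.
  Opposition Stay Credit: +315 days → 4 March 1998.
Terminal disclaimer: VP-136861 expires on the earlier of 10 December 2000 and 4 March 1998.

March 4, 1998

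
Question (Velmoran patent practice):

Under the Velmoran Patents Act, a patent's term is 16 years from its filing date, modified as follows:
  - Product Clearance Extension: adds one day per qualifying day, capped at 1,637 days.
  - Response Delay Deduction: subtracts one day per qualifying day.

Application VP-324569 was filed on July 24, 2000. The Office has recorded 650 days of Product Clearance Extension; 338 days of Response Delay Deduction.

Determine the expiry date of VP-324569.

June 1, 2017

Base term: filing date + 16 years → 24 July 2016.
Product Clearance Extension: 650 days (within the 1637-day cap) → +650 days → 5 May 2018.
Response Delay Deduction: −338 days → 1 June 2017.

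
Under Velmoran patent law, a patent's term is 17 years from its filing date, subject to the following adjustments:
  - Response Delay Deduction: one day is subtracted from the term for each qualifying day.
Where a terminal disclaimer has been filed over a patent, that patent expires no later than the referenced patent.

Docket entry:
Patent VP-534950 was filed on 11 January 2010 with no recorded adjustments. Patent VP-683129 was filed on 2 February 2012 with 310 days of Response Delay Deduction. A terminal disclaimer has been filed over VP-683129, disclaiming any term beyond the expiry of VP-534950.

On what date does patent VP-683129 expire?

Natural term of VP-683129:
  Base: filing + 17 years → 2 February 2029.
  Response Delay Deduction: −310 days → 29 March 2028.
Expiry of referenced patent VP-534950:
  Base: filing + 17 years → 11 January 2027.
Terminal disclaimer: VP-683129 expires on the earlier of 29 March 2028 and 11 January 2027.

2027-01-11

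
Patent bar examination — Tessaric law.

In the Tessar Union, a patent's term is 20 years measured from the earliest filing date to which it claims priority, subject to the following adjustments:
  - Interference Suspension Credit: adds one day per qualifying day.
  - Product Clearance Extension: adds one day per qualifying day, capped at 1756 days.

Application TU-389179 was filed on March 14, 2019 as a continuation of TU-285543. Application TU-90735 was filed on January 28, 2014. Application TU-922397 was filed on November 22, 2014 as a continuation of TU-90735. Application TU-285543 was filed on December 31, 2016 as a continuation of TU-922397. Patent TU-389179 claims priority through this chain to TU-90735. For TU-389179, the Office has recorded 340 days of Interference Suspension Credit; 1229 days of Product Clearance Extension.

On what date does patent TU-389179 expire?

2038-05-16

Earliest priority filing: 28 January 2014.
Base term: 28 January 2014 + 20 years → 28 January 2034.
Interference Suspension Credit: +340 days → 3 January 2035.
Product Clearance Extension: 1229 days (within the 1756-day cap) → +1229 days → 16 May 2038.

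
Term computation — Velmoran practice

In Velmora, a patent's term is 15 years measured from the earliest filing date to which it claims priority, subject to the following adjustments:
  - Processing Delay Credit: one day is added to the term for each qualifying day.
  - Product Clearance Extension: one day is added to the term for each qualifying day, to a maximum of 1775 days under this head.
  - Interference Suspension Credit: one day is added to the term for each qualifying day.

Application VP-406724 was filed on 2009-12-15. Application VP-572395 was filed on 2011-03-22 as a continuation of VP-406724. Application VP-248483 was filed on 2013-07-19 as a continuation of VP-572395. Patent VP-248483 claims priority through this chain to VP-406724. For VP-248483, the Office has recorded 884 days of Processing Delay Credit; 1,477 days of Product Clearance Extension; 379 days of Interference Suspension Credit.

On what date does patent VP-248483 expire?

2032-06-16

Earliest priority filing: 15 December 2009.
Base term: 15 December 2009 + 15 years → 15 December 2024.
Processing Delay Credit: +884 days → 18 May 2027.
Product Clearance Extension: 1477 days (within the 1775-day cap) → +1477 days → 3 June 2031.
Interference Suspension Credit: +379 days → 16 June 2032.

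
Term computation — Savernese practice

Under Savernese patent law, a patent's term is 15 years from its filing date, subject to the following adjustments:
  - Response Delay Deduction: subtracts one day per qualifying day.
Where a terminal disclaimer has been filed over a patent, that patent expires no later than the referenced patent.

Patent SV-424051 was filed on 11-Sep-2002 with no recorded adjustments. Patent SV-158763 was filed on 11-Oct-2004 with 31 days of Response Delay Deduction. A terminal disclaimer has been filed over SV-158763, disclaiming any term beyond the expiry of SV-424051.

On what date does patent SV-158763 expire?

September 11, 2017

Natural term of SV-158763:
  Base: filing + 15 years → 11 October 2019.
  Response Delay Deduction: −31 days → 10 September 2019.
Expiry of referenced patent SV-424051:
  Base: filing + 15 years → 11 September 2017.
Terminal disclaimer: SV-158763 expires on the earlier of 10 September 2019 and 11 September 2017.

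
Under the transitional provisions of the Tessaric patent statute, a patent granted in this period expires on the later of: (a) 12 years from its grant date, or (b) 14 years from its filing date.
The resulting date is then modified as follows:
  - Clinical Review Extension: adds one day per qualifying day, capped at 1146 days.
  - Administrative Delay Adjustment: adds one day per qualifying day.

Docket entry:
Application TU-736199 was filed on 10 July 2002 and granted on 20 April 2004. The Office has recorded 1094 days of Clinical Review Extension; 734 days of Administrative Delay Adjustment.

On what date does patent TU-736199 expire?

(a) grant + 12 years → 20 April 2016.
(b) filing + 14 years → 10 July 2016.
Later of the two: 10 July 2016.
Clinical Review Extension: 1094 days (within the 1146-day cap) → +1094 days → 9 July 2019.
Administrative Delay Adjustment: +734 days → 12 July 2021.

2021-07-12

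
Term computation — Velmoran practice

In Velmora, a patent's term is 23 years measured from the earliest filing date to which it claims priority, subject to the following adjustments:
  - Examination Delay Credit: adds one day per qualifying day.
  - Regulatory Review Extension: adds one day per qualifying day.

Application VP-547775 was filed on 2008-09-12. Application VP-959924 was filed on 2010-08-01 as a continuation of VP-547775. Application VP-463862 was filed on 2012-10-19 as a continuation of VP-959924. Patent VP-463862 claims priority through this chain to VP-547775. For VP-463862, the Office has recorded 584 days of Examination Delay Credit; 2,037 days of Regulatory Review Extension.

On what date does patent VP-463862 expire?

Earliest priority filing: 12 September 2008.
Base term: 12 September 2008 + 23 years → 12 September 2031.
Examination Delay Credit: +584 days → 18 April 2033.
Regulatory Review Extension: +2037 days → 15 November 2038.

2038-11-15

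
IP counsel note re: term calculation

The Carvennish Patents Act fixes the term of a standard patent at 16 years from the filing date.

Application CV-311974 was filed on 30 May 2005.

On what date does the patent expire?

Filing date + 16 years → 30 May 2021.

2021-05-30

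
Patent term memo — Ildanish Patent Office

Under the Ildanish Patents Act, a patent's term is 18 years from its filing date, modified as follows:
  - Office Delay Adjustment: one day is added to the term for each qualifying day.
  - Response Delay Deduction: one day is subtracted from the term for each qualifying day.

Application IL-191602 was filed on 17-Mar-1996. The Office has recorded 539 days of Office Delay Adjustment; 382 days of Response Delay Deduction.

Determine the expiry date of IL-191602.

2014-08-21

Base term: filing date + 18 years → 17 March 2014.
Office Delay Adjustment: +539 days → 7 September 2015.
Response Delay Deduction: −382 days → 21 August 2014.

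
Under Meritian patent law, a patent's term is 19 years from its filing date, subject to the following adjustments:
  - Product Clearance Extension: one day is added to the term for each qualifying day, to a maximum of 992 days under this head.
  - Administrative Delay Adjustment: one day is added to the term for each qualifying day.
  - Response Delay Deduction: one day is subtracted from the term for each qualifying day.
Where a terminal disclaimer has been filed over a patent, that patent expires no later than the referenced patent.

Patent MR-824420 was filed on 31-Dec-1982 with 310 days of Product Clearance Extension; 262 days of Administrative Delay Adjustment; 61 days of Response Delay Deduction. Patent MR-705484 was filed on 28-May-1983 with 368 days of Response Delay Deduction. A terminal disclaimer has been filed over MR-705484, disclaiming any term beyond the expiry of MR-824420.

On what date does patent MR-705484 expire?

Natural term of MR-705484:
  Base: filing + 19 years → 28 May 2002.
  Response Delay Deduction: −368 days → 25 May 2001.
Expiry of referenced patent MR-824420:
  Base: filing + 19 years → 31 December 2001.
  Product Clearance Extension: 310 days (within the 992-day cap) → +310 days → 6 November 2002.
  Administrative Delay Adjustment: +262 days → 26 July 2003.
  Response Delay Deduction: −61 days → 26 May 2003.
Terminal disclaimer: MR-705484 expires on the earlier of 25 May 2001 and 26 May 2003.

May 25, 2001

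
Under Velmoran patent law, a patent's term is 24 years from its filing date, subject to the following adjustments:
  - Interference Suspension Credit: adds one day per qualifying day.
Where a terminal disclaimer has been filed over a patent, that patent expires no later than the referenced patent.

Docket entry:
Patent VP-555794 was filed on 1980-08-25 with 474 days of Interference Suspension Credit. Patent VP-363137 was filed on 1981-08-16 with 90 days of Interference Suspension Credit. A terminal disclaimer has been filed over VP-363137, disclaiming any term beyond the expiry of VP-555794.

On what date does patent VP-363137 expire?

2005-11-14

Natural term of VP-363137:
  Base: filing + 24 years → 16 August 2005.
  Interference Suspension Credit: +90 days → 14 November 2005.
Expiry of referenced patent VP-555794:
  Base: filing + 24 years → 25 August 2004.
  Interference Suspension Credit: +474 days → 12 December 2005.
Terminal disclaimer: VP-363137 expires on the earlier of 14 November 2005 and 12 December 2005.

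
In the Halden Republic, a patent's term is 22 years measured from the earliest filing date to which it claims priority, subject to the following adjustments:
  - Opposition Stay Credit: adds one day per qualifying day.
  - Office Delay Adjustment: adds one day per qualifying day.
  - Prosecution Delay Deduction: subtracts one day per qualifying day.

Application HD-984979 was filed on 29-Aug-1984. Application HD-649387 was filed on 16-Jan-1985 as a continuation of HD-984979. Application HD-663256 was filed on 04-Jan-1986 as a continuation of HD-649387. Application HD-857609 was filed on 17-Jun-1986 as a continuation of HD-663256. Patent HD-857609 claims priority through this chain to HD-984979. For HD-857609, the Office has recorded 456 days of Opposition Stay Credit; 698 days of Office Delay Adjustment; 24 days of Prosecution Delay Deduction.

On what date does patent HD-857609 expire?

2009-10-02

Earliest priority filing: 29 August 1984.
Base term: 29 August 1984 + 22 years → 29 August 2006.
Opposition Stay Credit: +456 days → 28 November 2007.
Office Delay Adjustment: +698 days → 26 October 2009.
Prosecution Delay Deduction: −24 days → 2 October 2009.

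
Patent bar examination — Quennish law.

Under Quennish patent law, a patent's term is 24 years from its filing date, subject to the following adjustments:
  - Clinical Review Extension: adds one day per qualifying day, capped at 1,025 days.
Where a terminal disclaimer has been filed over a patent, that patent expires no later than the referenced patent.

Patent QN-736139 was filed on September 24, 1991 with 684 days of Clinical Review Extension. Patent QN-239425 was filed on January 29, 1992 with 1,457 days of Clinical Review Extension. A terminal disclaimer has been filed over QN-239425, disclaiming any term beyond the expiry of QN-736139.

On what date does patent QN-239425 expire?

2017-08-08

Natural term of QN-239425:
  Base: filing + 24 years → 29 January 2016.
  Clinical Review Extension: 1457 days claimed exceeds the 1025-day cap, so +1025 days → 19 November 2018.
Expiry of referenced patent QN-736139:
  Base: filing + 24 years → 24 September 2015.
  Clinical Review Extension: 684 days (within the 1025-day cap) → +684 days → 8 August 2017.
Terminal disclaimer: QN-239425 expires on the earlier of 19 November 2018 and 8 August 2017.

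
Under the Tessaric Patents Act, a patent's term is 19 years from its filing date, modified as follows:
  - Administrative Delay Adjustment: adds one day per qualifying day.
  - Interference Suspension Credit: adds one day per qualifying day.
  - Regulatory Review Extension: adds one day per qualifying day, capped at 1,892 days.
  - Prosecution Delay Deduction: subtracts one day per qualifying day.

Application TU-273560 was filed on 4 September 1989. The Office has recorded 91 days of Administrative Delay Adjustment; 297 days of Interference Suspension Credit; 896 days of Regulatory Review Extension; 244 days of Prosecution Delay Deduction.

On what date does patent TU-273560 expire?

Base term: filing date + 19 years → 4 September 2008.
Administrative Delay Adjustment: +91 days → 4 December 2008.
Interference Suspension Credit: +297 days → 27 September 2009.
Regulatory Review Extension: 896 days (within the 1892-day cap) → +896 days → 11 March 2012.
Prosecution Delay Deduction: −244 days → 11 July 2011.

2011-07-11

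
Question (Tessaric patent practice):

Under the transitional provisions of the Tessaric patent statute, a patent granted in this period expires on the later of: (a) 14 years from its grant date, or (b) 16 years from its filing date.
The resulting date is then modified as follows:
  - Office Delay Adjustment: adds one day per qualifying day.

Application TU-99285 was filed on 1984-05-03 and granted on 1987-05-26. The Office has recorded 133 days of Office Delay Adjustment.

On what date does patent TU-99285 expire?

October 6, 2001

(a) grant + 14 years → 26 May 2001.
(b) filing + 16 years → 3 May 2000.
Later of the two: 26 May 2001.
Office Delay Adjustment: +133 days → 6 October 2001.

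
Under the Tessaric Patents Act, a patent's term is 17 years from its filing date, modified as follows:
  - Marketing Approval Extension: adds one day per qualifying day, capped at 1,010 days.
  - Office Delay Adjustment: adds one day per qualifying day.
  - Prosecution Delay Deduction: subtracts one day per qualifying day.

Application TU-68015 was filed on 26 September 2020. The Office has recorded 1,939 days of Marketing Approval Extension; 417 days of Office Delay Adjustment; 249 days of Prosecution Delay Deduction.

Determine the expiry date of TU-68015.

December 17, 2040

Base term: filing date + 17 years → 26 September 2037.
Marketing Approval Extension: 1939 days claimed exceeds the 1010-day cap, so +1010 days → 2 July 2040.
Office Delay Adjustment: +417 days → 23 August 2041.
Prosecution Delay Deduction: −249 days → 17 December 2040.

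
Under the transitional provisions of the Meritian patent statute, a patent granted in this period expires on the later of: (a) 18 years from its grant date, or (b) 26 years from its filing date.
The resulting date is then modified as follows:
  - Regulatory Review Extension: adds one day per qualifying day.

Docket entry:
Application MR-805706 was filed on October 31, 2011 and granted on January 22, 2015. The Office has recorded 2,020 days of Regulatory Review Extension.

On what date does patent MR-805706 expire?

(a) grant + 18 years → 22 January 2033.
(b) filing + 26 years → 31 October 2037.
Later of the two: 31 October 2037.
Regulatory Review Extension: +2020 days → 13 May 2043.

May 13, 2043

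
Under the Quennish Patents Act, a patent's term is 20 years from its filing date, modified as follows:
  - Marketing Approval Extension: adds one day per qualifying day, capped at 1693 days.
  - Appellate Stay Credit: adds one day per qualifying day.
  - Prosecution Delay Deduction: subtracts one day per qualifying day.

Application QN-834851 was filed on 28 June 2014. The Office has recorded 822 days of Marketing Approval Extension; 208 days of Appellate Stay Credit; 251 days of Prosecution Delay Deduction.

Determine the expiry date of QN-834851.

Base term: filing date + 20 years → 28 June 2034.
Marketing Approval Extension: 822 days (within the 1693-day cap) → +822 days → 27 September 2036.
Appellate Stay Credit: +208 days → 23 April 2037.
Prosecution Delay Deduction: −251 days → 15 August 2036.

2036-08-15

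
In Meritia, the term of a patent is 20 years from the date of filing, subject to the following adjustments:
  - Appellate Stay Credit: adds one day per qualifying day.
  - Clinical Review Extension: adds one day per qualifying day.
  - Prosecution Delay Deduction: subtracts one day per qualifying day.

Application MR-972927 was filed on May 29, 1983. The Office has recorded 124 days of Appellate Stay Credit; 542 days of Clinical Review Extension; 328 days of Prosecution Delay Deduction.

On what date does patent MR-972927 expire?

2004-05-01

Base term: filing date + 20 years → 29 May 2003.
Appellate Stay Credit: +124 days → 30 September 2003.
Clinical Review Extension: +542 days → 25 March 2005.
Prosecution Delay Deduction: −328 days → 1 May 2004.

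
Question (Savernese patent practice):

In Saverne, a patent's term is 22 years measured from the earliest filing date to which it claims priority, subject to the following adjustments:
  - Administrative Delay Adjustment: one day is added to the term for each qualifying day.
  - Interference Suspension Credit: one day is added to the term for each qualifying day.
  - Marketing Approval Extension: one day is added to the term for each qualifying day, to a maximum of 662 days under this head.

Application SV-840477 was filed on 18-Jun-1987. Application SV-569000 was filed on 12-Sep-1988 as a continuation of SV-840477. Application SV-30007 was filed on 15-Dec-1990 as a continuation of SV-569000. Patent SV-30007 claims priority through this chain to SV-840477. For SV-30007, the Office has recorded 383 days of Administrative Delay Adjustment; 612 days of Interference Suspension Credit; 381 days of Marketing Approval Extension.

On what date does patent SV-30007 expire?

Earliest priority filing: 18 June 1987.
Base term: 18 June 1987 + 22 years → 18 June 2009.
Administrative Delay Adjustment: +383 days → 6 July 2010.
Interference Suspension Credit: +612 days → 9 March 2012.
Marketing Approval Extension: 381 days (within the 662-day cap) → +381 days → 25 March 2013.

2013-03-25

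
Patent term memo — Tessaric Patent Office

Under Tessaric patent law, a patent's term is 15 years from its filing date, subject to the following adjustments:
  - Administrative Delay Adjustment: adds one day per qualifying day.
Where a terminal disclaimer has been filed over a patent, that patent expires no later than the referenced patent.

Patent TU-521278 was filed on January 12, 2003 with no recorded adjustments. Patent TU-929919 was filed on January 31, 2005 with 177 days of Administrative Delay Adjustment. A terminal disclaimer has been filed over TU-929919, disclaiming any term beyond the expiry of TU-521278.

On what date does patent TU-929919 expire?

2018-01-12

Natural term of TU-929919:
  Base: filing + 15 years → 31 January 2020.
  Administrative Delay Adjustment: +177 days → 26 July 2020.
Expiry of referenced patent TU-521278:
  Base: filing + 15 years → 12 January 2018.
Terminal disclaimer: TU-929919 expires on the earlier of 26 July 2020 and 12 January 2018.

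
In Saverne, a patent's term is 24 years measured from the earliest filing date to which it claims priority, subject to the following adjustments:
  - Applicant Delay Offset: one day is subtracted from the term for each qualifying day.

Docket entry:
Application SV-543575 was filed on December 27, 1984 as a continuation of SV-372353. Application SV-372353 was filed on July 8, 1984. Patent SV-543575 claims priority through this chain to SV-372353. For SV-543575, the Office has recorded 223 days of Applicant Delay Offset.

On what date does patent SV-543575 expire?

November 28, 2007

Earliest priority filing: 8 July 1984.
Base term: 8 July 1984 + 24 years → 8 July 2008.
Applicant Delay Offset: −223 days → 28 November 2007.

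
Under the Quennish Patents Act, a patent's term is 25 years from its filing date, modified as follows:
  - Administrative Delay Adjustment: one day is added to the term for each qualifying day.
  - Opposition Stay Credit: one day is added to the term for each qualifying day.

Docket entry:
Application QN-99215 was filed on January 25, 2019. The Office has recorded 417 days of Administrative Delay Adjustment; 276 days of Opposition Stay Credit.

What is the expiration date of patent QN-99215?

Base term: filing date + 25 years → 25 January 2044.
Administrative Delay Adjustment: +417 days → 17 March 2045.
Opposition Stay Credit: +276 days → 18 December 2045.

2045-12-18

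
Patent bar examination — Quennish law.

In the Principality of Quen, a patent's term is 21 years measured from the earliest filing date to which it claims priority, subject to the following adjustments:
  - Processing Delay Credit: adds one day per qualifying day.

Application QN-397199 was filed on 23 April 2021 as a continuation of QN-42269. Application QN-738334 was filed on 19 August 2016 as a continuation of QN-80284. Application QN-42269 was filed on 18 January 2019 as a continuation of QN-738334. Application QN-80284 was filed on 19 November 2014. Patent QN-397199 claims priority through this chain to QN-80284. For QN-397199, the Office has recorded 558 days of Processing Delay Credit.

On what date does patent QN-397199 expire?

May 30, 2037

Earliest priority filing: 19 November 2014.
Base term: 19 November 2014 + 21 years → 19 November 2035.
Processing Delay Credit: +558 days → 30 May 2037.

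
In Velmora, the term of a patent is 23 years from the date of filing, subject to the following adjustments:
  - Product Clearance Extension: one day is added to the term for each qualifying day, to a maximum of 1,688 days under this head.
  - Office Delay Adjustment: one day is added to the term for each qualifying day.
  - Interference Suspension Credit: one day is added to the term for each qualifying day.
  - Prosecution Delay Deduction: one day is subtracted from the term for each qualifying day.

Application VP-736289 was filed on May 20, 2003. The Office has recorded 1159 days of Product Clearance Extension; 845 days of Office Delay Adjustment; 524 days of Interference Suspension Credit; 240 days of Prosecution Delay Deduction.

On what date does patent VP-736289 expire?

2032-08-24

Base term: filing date + 23 years → 20 May 2026.
Product Clearance Extension: 1159 days (within the 1688-day cap) → +1159 days → 22 July 2029.
Office Delay Adjustment: +845 days → 14 November 2031.
Interference Suspension Credit: +524 days → 21 April 2033.
Prosecution Delay Deduction: −240 days → 24 August 2032.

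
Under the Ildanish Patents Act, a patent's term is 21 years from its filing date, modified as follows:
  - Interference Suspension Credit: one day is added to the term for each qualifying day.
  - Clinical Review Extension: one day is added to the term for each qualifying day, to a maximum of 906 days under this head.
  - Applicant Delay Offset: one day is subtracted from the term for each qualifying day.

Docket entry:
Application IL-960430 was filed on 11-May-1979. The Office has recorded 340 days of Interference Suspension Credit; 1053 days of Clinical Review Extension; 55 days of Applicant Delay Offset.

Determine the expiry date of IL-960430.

August 15, 2003

Base term: filing date + 21 years → 11 May 2000.
Interference Suspension Credit: +340 days → 16 April 2001.
Clinical Review Extension: 1053 days claimed exceeds the 906-day cap, so +906 days → 9 October 2003.
Applicant Delay Offset: −55 days → 15 August 2003.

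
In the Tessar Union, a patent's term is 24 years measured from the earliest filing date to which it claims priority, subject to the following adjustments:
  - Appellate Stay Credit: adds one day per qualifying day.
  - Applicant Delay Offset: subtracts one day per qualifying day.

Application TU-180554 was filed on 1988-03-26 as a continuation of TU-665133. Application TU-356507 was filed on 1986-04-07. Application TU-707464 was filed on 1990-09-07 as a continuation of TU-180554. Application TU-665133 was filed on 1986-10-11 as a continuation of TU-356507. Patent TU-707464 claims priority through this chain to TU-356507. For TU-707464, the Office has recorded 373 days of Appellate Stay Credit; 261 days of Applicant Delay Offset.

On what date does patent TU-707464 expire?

July 28, 2010

Earliest priority filing: 7 April 1986.
Base term: 7 April 1986 + 24 years → 7 April 2010.
Appellate Stay Credit: +373 days → 15 April 2011.
Applicant Delay Offset: −261 days → 28 July 2010.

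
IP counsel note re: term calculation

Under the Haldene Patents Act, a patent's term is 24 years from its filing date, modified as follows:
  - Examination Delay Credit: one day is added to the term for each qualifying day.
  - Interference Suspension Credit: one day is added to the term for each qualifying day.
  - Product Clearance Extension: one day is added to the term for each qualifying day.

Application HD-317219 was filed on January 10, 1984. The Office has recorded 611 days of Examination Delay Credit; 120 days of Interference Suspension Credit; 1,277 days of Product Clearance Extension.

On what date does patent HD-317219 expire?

July 10, 2013

Base term: filing date + 24 years → 10 January 2008.
Examination Delay Credit: +611 days → 12 September 2009.
Interference Suspension Credit: +120 days → 10 January 2010.
Product Clearance Extension: +1277 days → 10 July 2013.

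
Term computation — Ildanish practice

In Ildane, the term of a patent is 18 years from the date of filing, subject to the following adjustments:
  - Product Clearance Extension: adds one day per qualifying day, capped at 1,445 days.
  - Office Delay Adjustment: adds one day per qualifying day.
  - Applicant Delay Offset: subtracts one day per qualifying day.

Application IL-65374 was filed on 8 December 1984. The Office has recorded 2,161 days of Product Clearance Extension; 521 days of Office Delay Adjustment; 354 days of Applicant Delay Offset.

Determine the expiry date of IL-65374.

Base term: filing date + 18 years → 8 December 2002.
Product Clearance Extension: 2161 days claimed exceeds the 1445-day cap, so +1445 days → 22 November 2006.
Office Delay Adjustment: +521 days → 26 April 2008.
Applicant Delay Offset: −354 days → 8 May 2007.

2007-05-08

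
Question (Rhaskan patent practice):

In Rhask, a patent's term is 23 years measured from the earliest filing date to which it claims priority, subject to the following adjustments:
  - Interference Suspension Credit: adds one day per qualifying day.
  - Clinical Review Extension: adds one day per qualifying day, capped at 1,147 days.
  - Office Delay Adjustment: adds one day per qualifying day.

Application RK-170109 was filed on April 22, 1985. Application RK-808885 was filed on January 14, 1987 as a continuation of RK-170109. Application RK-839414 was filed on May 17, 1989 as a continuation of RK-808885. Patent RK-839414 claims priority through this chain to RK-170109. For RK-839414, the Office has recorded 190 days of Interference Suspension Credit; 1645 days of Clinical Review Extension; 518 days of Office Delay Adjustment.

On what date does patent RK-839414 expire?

Earliest priority filing: 22 April 1985.
Base term: 22 April 1985 + 23 years → 22 April 2008.
Interference Suspension Credit: +190 days → 29 October 2008.
Clinical Review Extension: 1645 days claimed exceeds the 1147-day cap, so +1147 days → 20 December 2011.
Office Delay Adjustment: +518 days → 21 May 2013.

May 21, 2013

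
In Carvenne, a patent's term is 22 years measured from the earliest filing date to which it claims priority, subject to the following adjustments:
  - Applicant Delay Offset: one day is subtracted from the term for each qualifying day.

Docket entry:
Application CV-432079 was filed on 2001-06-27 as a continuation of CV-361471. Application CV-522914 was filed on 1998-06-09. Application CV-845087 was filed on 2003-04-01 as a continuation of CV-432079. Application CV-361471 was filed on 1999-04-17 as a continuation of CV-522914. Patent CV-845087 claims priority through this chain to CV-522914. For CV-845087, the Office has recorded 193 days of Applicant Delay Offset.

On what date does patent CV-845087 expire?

Earliest priority filing: 9 June 1998.
Base term: 9 June 1998 + 22 years → 9 June 2020.
Applicant Delay Offset: −193 days → 29 November 2019.

November 29, 2019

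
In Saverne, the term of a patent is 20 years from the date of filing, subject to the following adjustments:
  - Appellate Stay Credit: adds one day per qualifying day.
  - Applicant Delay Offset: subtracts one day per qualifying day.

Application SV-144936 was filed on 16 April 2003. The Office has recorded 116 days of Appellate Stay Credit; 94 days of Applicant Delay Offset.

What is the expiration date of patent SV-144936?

May 8, 2023

Base term: filing date + 20 years → 16 April 2023.
Appellate Stay Credit: +116 days → 10 August 2023.
Applicant Delay Offset: −94 days → 8 May 2023.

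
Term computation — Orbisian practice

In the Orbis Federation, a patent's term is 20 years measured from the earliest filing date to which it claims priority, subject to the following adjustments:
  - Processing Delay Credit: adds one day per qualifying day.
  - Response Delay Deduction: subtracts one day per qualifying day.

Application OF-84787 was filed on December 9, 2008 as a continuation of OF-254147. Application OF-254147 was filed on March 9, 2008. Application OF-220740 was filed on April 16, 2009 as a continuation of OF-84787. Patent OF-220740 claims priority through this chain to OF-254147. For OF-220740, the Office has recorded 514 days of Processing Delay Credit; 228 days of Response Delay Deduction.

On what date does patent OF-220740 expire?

2028-12-20

Earliest priority filing: 9 March 2008.
Base term: 9 March 2008 + 20 years → 9 March 2028.
Processing Delay Credit: +514 days → 5 August 2029.
Response Delay Deduction: −228 days → 20 December 2028.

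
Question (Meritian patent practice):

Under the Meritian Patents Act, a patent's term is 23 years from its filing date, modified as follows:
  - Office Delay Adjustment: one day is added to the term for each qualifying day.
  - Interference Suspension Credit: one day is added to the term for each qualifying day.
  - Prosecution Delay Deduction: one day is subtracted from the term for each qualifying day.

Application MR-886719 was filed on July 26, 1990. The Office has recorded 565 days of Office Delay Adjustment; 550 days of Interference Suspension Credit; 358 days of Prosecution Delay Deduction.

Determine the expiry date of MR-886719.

2015-08-22

Base term: filing date + 23 years → 26 July 2013.
Office Delay Adjustment: +565 days → 11 February 2015.
Interference Suspension Credit: +550 days → 14 August 2016.
Prosecution Delay Deduction: −358 days → 22 August 2015.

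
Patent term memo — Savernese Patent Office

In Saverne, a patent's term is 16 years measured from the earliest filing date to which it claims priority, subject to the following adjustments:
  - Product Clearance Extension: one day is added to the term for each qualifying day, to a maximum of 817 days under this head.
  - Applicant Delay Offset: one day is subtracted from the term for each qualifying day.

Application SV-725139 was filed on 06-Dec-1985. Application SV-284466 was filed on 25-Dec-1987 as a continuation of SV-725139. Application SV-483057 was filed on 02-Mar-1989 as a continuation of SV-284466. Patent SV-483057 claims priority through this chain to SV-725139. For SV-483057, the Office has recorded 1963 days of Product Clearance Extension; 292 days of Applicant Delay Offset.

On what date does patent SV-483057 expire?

May 15, 2003

Earliest priority filing: 6 December 1985.
Base term: 6 December 1985 + 16 years → 6 December 2001.
Product Clearance Extension: 1963 days claimed exceeds the 817-day cap, so +817 days → 2 March 2004.
Applicant Delay Offset: −292 days → 15 May 2003.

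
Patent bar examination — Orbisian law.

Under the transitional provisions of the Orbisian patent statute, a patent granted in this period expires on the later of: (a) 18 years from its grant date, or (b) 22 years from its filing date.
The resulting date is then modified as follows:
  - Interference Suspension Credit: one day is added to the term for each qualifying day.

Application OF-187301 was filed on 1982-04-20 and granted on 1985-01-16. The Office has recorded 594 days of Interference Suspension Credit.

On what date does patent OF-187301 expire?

(a) grant + 18 years → 16 January 2003.
(b) filing + 22 years → 20 April 2004.
Later of the two: 20 April 2004.
Interference Suspension Credit: +594 days → 5 December 2005.

2005-12-05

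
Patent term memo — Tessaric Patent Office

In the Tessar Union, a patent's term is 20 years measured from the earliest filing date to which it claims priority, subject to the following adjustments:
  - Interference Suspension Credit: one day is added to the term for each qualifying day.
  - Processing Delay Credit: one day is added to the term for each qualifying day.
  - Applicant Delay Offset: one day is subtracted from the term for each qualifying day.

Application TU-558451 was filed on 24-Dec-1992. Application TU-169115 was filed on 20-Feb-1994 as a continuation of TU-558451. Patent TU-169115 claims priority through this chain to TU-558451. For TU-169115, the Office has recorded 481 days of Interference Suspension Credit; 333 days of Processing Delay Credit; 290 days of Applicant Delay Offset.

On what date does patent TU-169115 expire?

June 1, 2014

Earliest priority filing: 24 December 1992.
Base term: 24 December 1992 + 20 years → 24 December 2012.
Interference Suspension Credit: +481 days → 19 April 2014.
Processing Delay Credit: +333 days → 18 March 2015.
Applicant Delay Offset: −290 days → 1 June 2014.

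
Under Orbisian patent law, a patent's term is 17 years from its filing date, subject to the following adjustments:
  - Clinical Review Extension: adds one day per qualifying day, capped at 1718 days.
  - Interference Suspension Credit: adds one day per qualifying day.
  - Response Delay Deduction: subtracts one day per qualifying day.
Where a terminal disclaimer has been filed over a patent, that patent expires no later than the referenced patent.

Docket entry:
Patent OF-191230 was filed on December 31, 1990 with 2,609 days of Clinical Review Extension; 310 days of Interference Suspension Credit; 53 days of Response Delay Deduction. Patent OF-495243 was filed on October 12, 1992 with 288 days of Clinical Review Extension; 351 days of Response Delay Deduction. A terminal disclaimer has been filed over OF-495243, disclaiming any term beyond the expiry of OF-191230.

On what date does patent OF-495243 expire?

2009-08-10

Natural term of OF-495243:
  Base: filing + 17 years → 12 October 2009.
  Clinical Review Extension: 288 days (within the 1718-day cap) → +288 days → 27 July 2010.
  Response Delay Deduction: −351 days → 10 August 2009.
Expiry of referenced patent OF-191230:
  Base: filing + 17 years → 31 December 2007.
  Clinical Review Extension: 2609 days claimed exceeds the 1718-day cap, so +1718 days → 13 September 2012.
  Interference Suspension Credit: +310 days → 20 July 2013.
  Response Delay Deduction: −53 days → 28 May 2013.
Terminal disclaimer: OF-495243 expires on the earlier of 10 August 2009 and 28 May 2013.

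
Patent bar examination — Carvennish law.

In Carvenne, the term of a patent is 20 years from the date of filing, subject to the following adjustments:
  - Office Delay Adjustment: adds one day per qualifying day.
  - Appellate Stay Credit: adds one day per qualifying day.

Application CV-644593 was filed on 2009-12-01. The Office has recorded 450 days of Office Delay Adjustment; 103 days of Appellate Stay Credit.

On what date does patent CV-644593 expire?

Base term: filing date + 20 years → 1 December 2029.
Office Delay Adjustment: +450 days → 24 February 2031.
Appellate Stay Credit: +103 days → 7 June 2031.

2031-06-07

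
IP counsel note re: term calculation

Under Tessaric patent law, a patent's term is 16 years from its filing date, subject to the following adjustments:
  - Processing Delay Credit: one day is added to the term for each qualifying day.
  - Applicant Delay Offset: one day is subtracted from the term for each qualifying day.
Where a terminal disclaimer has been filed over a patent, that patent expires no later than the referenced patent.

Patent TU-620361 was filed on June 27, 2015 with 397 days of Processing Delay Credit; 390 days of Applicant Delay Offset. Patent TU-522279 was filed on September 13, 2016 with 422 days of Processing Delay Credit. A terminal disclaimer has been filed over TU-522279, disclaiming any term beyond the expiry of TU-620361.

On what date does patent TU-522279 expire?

July 4, 2031

Natural term of TU-522279:
  Base: filing + 16 years → 13 September 2032.
  Processing Delay Credit: +422 days → 9 November 2033.
Expiry of referenced patent TU-620361:
  Base: filing + 16 years → 27 June 2031.
  Processing Delay Credit: +397 days → 28 July 2032.
  Applicant Delay Offset: −390 days → 4 July 2031.
Terminal disclaimer: TU-522279 expires on the earlier of 9 November 2033 and 4 July 2031.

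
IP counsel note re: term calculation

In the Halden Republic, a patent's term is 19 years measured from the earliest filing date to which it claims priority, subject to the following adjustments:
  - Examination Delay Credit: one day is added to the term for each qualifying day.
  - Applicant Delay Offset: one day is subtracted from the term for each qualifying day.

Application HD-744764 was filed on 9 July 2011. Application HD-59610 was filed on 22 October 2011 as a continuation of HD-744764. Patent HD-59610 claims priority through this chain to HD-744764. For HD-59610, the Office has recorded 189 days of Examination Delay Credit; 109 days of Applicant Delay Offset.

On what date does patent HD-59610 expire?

September 27, 2030

Earliest priority filing: 9 July 2011.
Base term: 9 July 2011 + 19 years → 9 July 2030.
Examination Delay Credit: +189 days → 14 January 2031.
Applicant Delay Offset: −109 days → 27 September 2030.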